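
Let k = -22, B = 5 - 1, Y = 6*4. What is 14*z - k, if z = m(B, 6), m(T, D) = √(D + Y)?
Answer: 22 + 14*√30 ≈ 98.681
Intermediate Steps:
Y = 24
B = 4
m(T, D) = √(24 + D) (m(T, D) = √(D + 24) = √(24 + D))
z = √30 (z = √(24 + 6) = √30 ≈ 5.4772)
14*z - k = 14*√30 - 1*(-22) = 14*√30 + 22 = 22 + 14*√30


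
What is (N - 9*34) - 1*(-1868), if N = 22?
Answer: 1584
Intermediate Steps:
(N - 9*34) - 1*(-1868) = (22 - 9*34) - 1*(-1868) = (22 - 306) + 1868 = -284 + 1868 = 1584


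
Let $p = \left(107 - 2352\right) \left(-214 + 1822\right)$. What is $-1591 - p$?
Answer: $3608369$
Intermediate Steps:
$p = -3609960$ ($p = \left(-2245\right) 1608 = -3609960$)
$-1591 - p = -1591 - -3609960 = -1591 + 3609960 = 3608369$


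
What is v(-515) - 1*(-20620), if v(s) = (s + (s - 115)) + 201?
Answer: 19676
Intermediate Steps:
v(s) = 86 + 2*s (v(s) = (s + (-115 + s)) + 201 = (-115 + 2*s) + 201 = 86 + 2*s)
v(-515) - 1*(-20620) = (86 + 2*(-515)) - 1*(-20620) = (86 - 1030) + 20620 = -944 + 20620 = 19676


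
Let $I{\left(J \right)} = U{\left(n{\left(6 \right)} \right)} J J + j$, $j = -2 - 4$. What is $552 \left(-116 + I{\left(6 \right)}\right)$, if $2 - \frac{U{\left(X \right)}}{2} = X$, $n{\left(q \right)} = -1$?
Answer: $51888$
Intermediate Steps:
$j = -6$ ($j = -2 - 4 = -6$)
$U{\left(X \right)} = 4 - 2 X$
$I{\left(J \right)} = -6 + 6 J^{2}$ ($I{\left(J \right)} = \left(4 - -2\right) J J - 6 = \left(4 + 2\right) J J - 6 = 6 J J - 6 = 6 J^{2} - 6 = -6 + 6 J^{2}$)
$552 \left(-116 + I{\left(6 \right)}\right) = 552 \left(-116 - \left(6 - 6 \cdot 6^{2}\right)\right) = 552 \left(-116 + \left(-6 + 6 \cdot 36\right)\right) = 552 \left(-116 + \left(-6 + 216\right)\right) = 552 \left(-116 + 210\right) = 552 \cdot 94 = 51888$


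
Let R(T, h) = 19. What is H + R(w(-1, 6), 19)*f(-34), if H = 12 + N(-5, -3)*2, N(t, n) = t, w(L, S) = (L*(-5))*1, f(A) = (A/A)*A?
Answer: -644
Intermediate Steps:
f(A) = A (f(A) = 1*A = A)
w(L, S) = -5*L (w(L, S) = -5*L*1 = -5*L)
H = 2 (H = 12 - 5*2 = 12 - 10 = 2)
H + R(w(-1, 6), 19)*f(-34) = 2 + 19*(-34) = 2 - 646 = -644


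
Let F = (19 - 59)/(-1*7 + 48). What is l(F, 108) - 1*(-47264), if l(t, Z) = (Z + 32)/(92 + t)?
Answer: 44098747/933 ≈ 47266.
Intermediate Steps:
F = -40/41 (F = -40/(-7 + 48) = -40/41 ≈ -0.97561)
l(t, Z) = (32 + Z)/(92 + t)
l(F, 108) - 1*(-47264) = (32 + 108)/(92 - 40/41) - 1*(-47264) = 140/(3732/41) + 47264 = (41/3732)*140 + 47264 = 1435/933 + 47264 = 44098747/933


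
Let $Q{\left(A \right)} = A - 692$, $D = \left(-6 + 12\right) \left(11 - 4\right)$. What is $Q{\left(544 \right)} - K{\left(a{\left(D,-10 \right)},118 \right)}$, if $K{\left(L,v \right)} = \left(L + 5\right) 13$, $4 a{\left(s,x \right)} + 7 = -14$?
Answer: $- \frac{579}{4} \approx -144.75$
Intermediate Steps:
$D = 42$ ($D = 6 \cdot 7 = 42$)
$a{\left(s,x \right)} = - \frac{21}{4}$ ($a{\left(s,x \right)} = - \frac{7}{4} + \frac{1}{4} \left(-14\right) = - \frac{7}{4} - \frac{7}{2} = - \frac{21}{4}$)
$Q{\left(A \right)} = -692 + A$
$K{\left(L,v \right)} = 65 + 13 L$ ($K{\left(L,v \right)} = \left(5 + L\right) 13 = 65 + 13 L$)
$Q{\left(544 \right)} - K{\left(a{\left(D,-10 \right)},118 \right)} = \left(-692 + 544\right) - \left(65 + 13 \left(- \frac{21}{4}\right)\right) = -148 - \left(65 - \frac{273}{4}\right) = -148 - - \frac{13}{4} = -148 + \frac{13}{4} = - \frac{579}{4}$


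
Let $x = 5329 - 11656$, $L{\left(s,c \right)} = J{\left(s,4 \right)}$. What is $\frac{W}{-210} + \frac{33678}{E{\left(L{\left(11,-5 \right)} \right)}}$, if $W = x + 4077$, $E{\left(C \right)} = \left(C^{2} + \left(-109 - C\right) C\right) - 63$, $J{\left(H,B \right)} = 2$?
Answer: $- \frac{214671}{1967} \approx -109.14$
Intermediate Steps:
$L{\left(s,c \right)} = 2$
$x = -6327$
$E{\left(C \right)} = -63 + C^{2} + C \left(-109 - C\right)$ ($E{\left(C \right)} = \left(C^{2} + C \left(-109 - C\right)\right) - 63 = -63 + C^{2} + C \left(-109 - C\right)$)
$W = -2250$ ($W = -6327 + 4077 = -2250$)
$\frac{W}{-210} + \frac{33678}{E{\left(L{\left(11,-5 \right)} \right)}} = - \frac{2250}{-210} + \frac{33678}{-63 - 218} = \left(-2250\right) \left(- \frac{1}{210}\right) + \frac{33678}{-63 - 218} = \frac{75}{7} + \frac{33678}{-281} = \frac{75}{7} + 33678 \left(- \frac{1}{281}\right) = \frac{75}{7} - \frac{33678}{281} = - \frac{214671}{1967}$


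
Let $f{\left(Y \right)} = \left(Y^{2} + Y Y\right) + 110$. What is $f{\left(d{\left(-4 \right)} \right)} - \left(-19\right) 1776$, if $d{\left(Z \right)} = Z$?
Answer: $33886$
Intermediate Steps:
$f{\left(Y \right)} = 110 + 2 Y^{2}$ ($f{\left(Y \right)} = \left(Y^{2} + Y^{2}\right) + 110 = 2 Y^{2} + 110 = 110 + 2 Y^{2}$)
$f{\left(d{\left(-4 \right)} \right)} - \left(-19\right) 1776 = \left(110 + 2 \left(-4\right)^{2}\right) - \left(-19\right) 1776 = \left(110 + 2 \cdot 16\right) - -33744 = \left(110 + 32\right) + 33744 = 142 + 33744 = 33886$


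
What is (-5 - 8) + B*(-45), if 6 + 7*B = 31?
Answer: -1216/7 ≈ -173.71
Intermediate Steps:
B = 25/7 (B = -6/7 + (⅐)*31 = -6/7 + 31/7 = 25/7 ≈ 3.5714)
(-5 - 8) + B*(-45) = (-5 - 8) + (25/7)*(-45) = -13 - 1125/7 = -1216/7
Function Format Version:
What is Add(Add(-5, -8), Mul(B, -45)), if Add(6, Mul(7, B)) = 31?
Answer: Rational(-1216, 7) ≈ -173.71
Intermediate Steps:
B = Rational(25, 7) (B = Add(Rational(-6, 7), Mul(Rational(1, 7), 31)) = Add(Rational(-6, 7), Rational(31, 7)) = Rational(25, 7) ≈ 3.5714)
Add(Add(-5, -8), Mul(B, -45)) = Add(Add(-5, -8), Mul(Rational(25, 7), -45)) = Add(-13, Rational(-1125, 7)) = Rational(-1216, 7)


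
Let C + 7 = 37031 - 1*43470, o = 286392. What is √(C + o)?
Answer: √279946 ≈ 529.10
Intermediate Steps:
C = -6446 (C = -7 + (37031 - 1*43470) = -7 + (37031 - 43470) = -7 - 6439 = -6446)
√(C + o) = √(-6446 + 286392) = √279946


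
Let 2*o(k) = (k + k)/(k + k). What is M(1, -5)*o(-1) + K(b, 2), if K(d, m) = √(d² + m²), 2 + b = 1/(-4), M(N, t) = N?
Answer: ½ + √145/4 ≈ 3.5104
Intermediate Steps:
o(k) = ½ (o(k) = ((k + k)/(k + k))/2 = ((2*k)/((2*k)))/2 = ((2*k)*(1/(2*k)))/2 = (½)*1 = ½)
b = -9/4 (b = -2 + 1/(-4) = -2 - ¼ = -9/4 ≈ -2.2500)
M(1, -5)*o(-1) + K(b, 2) = 1*(½) + √((-9/4)² + 2²) = ½ + √(81/16 + 4) = ½ + √(145/16) = ½ + √145/4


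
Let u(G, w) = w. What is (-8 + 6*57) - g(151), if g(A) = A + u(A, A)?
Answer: 32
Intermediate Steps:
g(A) = 2*A (g(A) = A + A = 2*A)
(-8 + 6*57) - g(151) = (-8 + 6*57) - 2*151 = (-8 + 342) - 1*302 = 334 - 302 = 32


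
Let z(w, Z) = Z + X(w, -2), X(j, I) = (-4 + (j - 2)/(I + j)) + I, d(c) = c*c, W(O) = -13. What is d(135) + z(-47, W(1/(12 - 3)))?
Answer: 18207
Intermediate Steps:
d(c) = c²
X(j, I) = -4 + I + (-2 + j)/(I + j) (X(j, I) = (-4 + (-2 + j)/(I + j)) + I = -4 + I + (-2 + j)/(I + j))
z(w, Z) = Z + (10 - 5*w)/(-2 + w) (z(w, Z) = Z + (-2 + (-2)² - 4*(-2) - 3*w - 2*w)/(-2 + w) = Z + (-2 + 4 + 8 - 3*w - 2*w)/(-2 + w) = Z + (10 - 5*w)/(-2 + w))
d(135) + z(-47, W(1/(12 - 3))) = 135² + (-5 - 13) = 18225 - 18 = 18207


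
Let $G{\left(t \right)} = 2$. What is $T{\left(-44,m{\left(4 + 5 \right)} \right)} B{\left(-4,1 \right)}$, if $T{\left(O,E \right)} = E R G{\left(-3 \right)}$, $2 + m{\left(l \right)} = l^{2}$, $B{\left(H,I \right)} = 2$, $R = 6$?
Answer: $1896$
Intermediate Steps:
$m{\left(l \right)} = -2 + l^{2}$
$T{\left(O,E \right)} = 12 E$ ($T{\left(O,E \right)} = E 6 \cdot 2 = 6 E 2 = 12 E$)
$T{\left(-44,m{\left(4 + 5 \right)} \right)} B{\left(-4,1 \right)} = 12 \left(-2 + \left(4 + 5\right)^{2}\right) 2 = 12 \left(-2 + 9^{2}\right) 2 = 12 \left(-2 + 81\right) 2 = 12 \cdot 79 \cdot 2 = 948 \cdot 2 = 1896$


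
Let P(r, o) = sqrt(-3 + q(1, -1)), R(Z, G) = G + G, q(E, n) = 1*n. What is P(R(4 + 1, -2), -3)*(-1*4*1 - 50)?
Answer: -108*I ≈ -108.0*I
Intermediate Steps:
q(E, n) = n
R(Z, G) = 2*G
P(r, o) = 2*I (P(r, o) = sqrt(-3 - 1) = sqrt(-4) = 2*I)
P(R(4 + 1, -2), -3)*(-1*4*1 - 50) = (2*I)*(-1*4*1 - 50) = (2*I)*(-4*1 - 50) = (2*I)*(-4 - 50) = (2*I)*(-54) = -108*I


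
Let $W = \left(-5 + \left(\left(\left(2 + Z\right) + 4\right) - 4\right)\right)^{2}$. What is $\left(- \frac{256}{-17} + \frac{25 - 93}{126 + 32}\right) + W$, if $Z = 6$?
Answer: $\frac{31733}{1343} \approx 23.628$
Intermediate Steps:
$W = 9$ ($W = \left(-5 + \left(\left(\left(2 + 6\right) + 4\right) - 4\right)\right)^{2} = \left(-5 + \left(\left(8 + 4\right) - 4\right)\right)^{2} = \left(-5 + \left(12 - 4\right)\right)^{2} = \left(-5 + 8\right)^{2} = 3^{2} = 9$)
$\left(- \frac{256}{-17} + \frac{25 - 93}{126 + 32}\right) + W = \left(- \frac{256}{-17} + \frac{25 - 93}{126 + 32}\right) + 9 = \left(\left(-256\right) \left(- \frac{1}{17}\right) - \frac{68}{158}\right) + 9 = \left(\frac{256}{17} - \frac{34}{79}\right) + 9 = \frac{19646}{1343} + 9 = \frac{31733}{1343}$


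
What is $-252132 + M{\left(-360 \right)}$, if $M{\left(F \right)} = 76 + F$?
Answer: $-252416$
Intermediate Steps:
$-252132 + M{\left(-360 \right)} = -252132 + \left(76 - 360\right) = -252132 - 284 = -252416$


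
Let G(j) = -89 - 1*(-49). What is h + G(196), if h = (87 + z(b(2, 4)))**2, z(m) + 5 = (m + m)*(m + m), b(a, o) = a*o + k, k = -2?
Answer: 51036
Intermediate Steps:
b(a, o) = -2 + a*o (b(a, o) = a*o - 2 = -2 + a*o)
G(j) = -40 (G(j) = -89 + 49 = -40)
z(m) = -5 + 4*m**2 (z(m) = -5 + (m + m)*(m + m) = -5 + (2*m)*(2*m) = -5 + 4*m**2)
h = 51076 (h = (87 + (-5 + 4*(-2 + 2*4)**2))**2 = (87 + (-5 + 4*(-2 + 8)**2))**2 = (87 + (-5 + 4*6**2))**2 = (87 + (-5 + 4*36))**2 = (87 + (-5 + 144))**2 = (87 + 139)**2 = 226**2 = 51076)
h + G(196) = 51076 - 40 = 51036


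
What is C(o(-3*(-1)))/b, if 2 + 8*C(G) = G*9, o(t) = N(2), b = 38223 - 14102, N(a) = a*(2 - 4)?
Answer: -19/96484 ≈ -0.00019692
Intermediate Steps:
N(a) = -2*a (N(a) = a*(-2) = -2*a)
b = 24121
o(t) = -4 (o(t) = -2*2 = -4)
C(G) = -1/4 + 9*G/8 (C(G) = -1/4 + (G*9)/8 = -1/4 + (9*G)/8 = -1/4 + 9*G/8)
C(o(-3*(-1)))/b = (-1/4 + (9/8)*(-4))/24121 = (-1/4 - 9/2)*(1/24121) = -19/4*1/24121 = -19/96484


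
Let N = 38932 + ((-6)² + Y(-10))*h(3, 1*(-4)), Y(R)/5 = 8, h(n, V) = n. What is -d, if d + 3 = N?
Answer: -39157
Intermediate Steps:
Y(R) = 40 (Y(R) = 5*8 = 40)
N = 39160 (N = 38932 + ((-6)² + 40)*3 = 38932 + (36 + 40)*3 = 38932 + 76*3 = 38932 + 228 = 39160)
d = 39157 (d = -3 + 39160 = 39157)
-d = -1*39157 = -39157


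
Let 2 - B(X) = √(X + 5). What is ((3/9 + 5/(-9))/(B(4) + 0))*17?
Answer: 34/9 ≈ 3.7778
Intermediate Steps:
B(X) = 2 - √(5 + X) (B(X) = 2 - √(X + 5) = 2 - √(5 + X))
((3/9 + 5/(-9))/(B(4) + 0))*17 = ((3/9 + 5/(-9))/((2 - √(5 + 4)) + 0))*17 = ((3*(⅑) + 5*(-⅑))/((2 - √9) + 0))*17 = ((⅓ - 5/9)/((2 - 1*3) + 0))*17 = -2/(9*((2 - 3) + 0))*17 = -2/(9*(-1 + 0))*17 = -2/9/(-1)*17 = -2/9*(-1)*17 = (2/9)*17 = 34/9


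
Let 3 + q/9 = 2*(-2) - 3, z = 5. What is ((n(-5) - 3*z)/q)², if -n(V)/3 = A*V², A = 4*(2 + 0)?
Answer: 1681/36 ≈ 46.694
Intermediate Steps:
A = 8 (A = 4*2 = 8)
n(V) = -24*V²
q = -90 (q = -27 + 9*(2*(-2) - 3) = -27 + 9*(-4 - 3) = -27 + 9*(-7) = -27 - 63 = -90)
((n(-5) - 3*z)/q)² = ((-24*(-5)² - 3*5)/(-90))² = ((-24*25 - 15)*(-1/90))² = ((-600 - 15)*(-1/90))² = (-615*(-1/90))² = (41/6)² = 1681/36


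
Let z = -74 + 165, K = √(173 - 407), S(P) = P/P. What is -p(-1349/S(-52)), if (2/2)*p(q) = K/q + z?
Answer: -91 + 3*I*√26/1349 ≈ -91.0 + 0.01134*I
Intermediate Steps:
S(P) = 1
K = 3*I*√26 (K = √(-234) = 3*I*√26 ≈ 15.297*I)
z = 91
p(q) = 91 + 3*I*√26/q (p(q) = (3*I*√26)/q + 91 = 3*I*√26/q + 91 = 91 + 3*I*√26/q)
-p(-1349/S(-52)) = -(91 + 3*I*√26/((-1349/1))) = -(91 + 3*I*√26/((-1349*1))) = -(91 + 3*I*√26/(-1349)) = -(91 + 3*I*√26*(-1/1349)) = -(91 - 3*I*√26/1349) = -91 + 3*I*√26/1349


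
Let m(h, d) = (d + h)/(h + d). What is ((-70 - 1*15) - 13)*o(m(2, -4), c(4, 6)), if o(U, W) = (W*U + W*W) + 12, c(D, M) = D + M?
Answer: -11956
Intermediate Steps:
m(h, d) = 1 (m(h, d) = (d + h)/(d + h) = 1)
o(U, W) = 12 + W² + U*W (o(U, W) = (U*W + W²) + 12 = (W² + U*W) + 12 = 12 + W² + U*W)
((-70 - 1*15) - 13)*o(m(2, -4), c(4, 6)) = ((-70 - 1*15) - 13)*(12 + (4 + 6)² + 1*(4 + 6)) = ((-70 - 15) - 13)*(12 + 10² + 1*10) = (-85 - 13)*(12 + 100 + 10) = -98*122 = -11956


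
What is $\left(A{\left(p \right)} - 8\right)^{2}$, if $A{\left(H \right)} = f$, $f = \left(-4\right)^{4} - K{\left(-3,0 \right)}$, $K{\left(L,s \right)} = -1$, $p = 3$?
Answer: $62001$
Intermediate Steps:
$f = 257$ ($f = \left(-4\right)^{4} - -1 = 256 + 1 = 257$)
$A{\left(H \right)} = 257$
$\left(A{\left(p \right)} - 8\right)^{2} = \left(257 - 8\right)^{2} = 249^{2} = 62001$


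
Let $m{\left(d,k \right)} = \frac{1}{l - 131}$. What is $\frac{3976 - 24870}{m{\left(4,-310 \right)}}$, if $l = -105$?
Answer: $4930984$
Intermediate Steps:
$m{\left(d,k \right)} = - \frac{1}{236}$ ($m{\left(d,k \right)} = \frac{1}{-105 - 131} = \frac{1}{-236} = - \frac{1}{236}$)
$\frac{3976 - 24870}{m{\left(4,-310 \right)}} = \frac{3976 - 24870}{- \frac{1}{236}} = \left(3976 - 24870\right) \left(-236\right) = \left(-20894\right) \left(-236\right) = 4930984$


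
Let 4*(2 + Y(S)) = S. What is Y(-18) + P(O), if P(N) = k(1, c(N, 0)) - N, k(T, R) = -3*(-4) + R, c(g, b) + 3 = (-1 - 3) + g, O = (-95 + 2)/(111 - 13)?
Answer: -3/2 ≈ -1.5000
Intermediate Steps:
O = -93/98 ≈ -0.94898
Y(S) = -2 + S/4
c(g, b) = -7 + g (c(g, b) = -3 + ((-1 - 3) + g) = -3 + (-4 + g) = -7 + g)
k(T, R) = 12 + R
P(N) = 5 (P(N) = (12 + (-7 + N)) - N = (5 + N) - N = 5)
Y(-18) + P(O) = (-2 + (¼)*(-18)) + 5 = (-2 - 9/2) + 5 = -13/2 + 5 = -3/2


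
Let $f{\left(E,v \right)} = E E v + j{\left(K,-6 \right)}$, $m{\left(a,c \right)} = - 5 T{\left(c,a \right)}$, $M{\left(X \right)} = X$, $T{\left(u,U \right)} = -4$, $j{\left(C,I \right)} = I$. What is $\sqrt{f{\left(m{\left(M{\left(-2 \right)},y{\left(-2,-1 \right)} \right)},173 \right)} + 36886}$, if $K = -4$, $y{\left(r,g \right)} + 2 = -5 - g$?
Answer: $4 \sqrt{6630} \approx 325.7$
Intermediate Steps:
$y{\left(r,g \right)} = -7 - g$ ($y{\left(r,g \right)} = -2 - \left(5 + g\right) = -7 - g$)
$m{\left(a,c \right)} = 20$ ($m{\left(a,c \right)} = \left(-5\right) \left(-4\right) = 20$)
$f{\left(E,v \right)} = -6 + v E^{2}$ ($f{\left(E,v \right)} = E E v - 6 = E^{2} v - 6 = v E^{2} - 6 = -6 + v E^{2}$)
$\sqrt{f{\left(m{\left(M{\left(-2 \right)},y{\left(-2,-1 \right)} \right)},173 \right)} + 36886} = \sqrt{\left(-6 + 173 \cdot 20^{2}\right) + 36886} = \sqrt{\left(-6 + 173 \cdot 400\right) + 36886} = \sqrt{\left(-6 + 69200\right) + 36886} = \sqrt{69194 + 36886} = \sqrt{106080} = 4 \sqrt{6630}$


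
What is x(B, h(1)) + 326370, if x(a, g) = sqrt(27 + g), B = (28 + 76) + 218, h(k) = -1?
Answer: 326370 + sqrt(26) ≈ 3.2638e+5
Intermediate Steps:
B = 322 (B = 104 + 218 = 322)
x(B, h(1)) + 326370 = sqrt(27 - 1) + 326370 = sqrt(26) + 326370 = 326370 + sqrt(26)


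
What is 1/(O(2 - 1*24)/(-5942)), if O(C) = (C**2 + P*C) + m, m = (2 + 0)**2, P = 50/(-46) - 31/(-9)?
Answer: -614997/45140 ≈ -13.624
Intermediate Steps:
P = 488/207 (P = 50*(-1/46) - 31*(-1/9) = -25/23 + 31/9 = 488/207 ≈ 2.3575)
m = 4 (m = 2**2 = 4)
O(C) = 4 + C**2 + 488*C/207 (O(C) = (C**2 + 488*C/207) + 4 = 4 + C**2 + 488*C/207)
1/(O(2 - 1*24)/(-5942)) = 1/((4 + (2 - 1*24)**2 + 488*(2 - 1*24)/207)/(-5942)) = 1/((4 + (2 - 24)**2 + 488*(2 - 24)/207)*(-1/5942)) = 1/((4 + (-22)**2 + (488/207)*(-22))*(-1/5942)) = 1/((4 + 484 - 10736/207)*(-1/5942)) = 1/((90280/207)*(-1/5942)) = 1/(-45140/614997) = -614997/45140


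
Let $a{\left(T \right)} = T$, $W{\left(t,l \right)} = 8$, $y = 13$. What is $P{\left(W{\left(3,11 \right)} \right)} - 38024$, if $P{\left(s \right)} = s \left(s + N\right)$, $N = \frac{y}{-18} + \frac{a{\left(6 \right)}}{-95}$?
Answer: $- \frac{32461172}{855} \approx -37966.0$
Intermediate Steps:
$N = - \frac{1343}{1710}$ ($N = \frac{13}{-18} + \frac{6}{-95} = 13 \left(- \frac{1}{18}\right) + 6 \left(- \frac{1}{95}\right) = - \frac{13}{18} - \frac{6}{95} = - \frac{1343}{1710} \approx -0.78538$)
$P{\left(s \right)} = s \left(- \frac{1343}{1710} + s\right)$ ($P{\left(s \right)} = s \left(s - \frac{1343}{1710}\right) = s \left(- \frac{1343}{1710} + s\right)$)
$P{\left(W{\left(3,11 \right)} \right)} - 38024 = \frac{1}{1710} \cdot 8 \left(-1343 + 1710 \cdot 8\right) - 38024 = \frac{1}{1710} \cdot 8 \left(-1343 + 13680\right) - 38024 = \frac{1}{1710} \cdot 8 \cdot 12337 - 38024 = \frac{49348}{855} - 38024 = - \frac{32461172}{855}$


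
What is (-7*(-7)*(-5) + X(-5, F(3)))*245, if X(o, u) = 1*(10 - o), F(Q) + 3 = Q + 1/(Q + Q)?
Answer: -56350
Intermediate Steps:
F(Q) = -3 + Q + 1/(2*Q) (F(Q) = -3 + (Q + 1/(Q + Q)) = -3 + (Q + 1/(2*Q)) = -3 + Q + 1/(2*Q))
X(o, u) = 10 - o
(-7*(-7)*(-5) + X(-5, F(3)))*245 = (-7*(-7)*(-5) + (10 - 1*(-5)))*245 = (49*(-5) + (10 + 5))*245 = (-245 + 15)*245 = -230*245 = -56350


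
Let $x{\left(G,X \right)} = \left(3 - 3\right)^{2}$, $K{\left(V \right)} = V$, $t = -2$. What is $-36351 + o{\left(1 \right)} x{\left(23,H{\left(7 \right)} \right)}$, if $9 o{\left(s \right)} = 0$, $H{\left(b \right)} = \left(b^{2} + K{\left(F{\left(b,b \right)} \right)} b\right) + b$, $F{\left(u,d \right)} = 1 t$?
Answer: $-36351$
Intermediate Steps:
$F{\left(u,d \right)} = -2$ ($F{\left(u,d \right)} = 1 \left(-2\right) = -2$)
$H{\left(b \right)} = b^{2} - b$ ($H{\left(b \right)} = \left(b^{2} - 2 b\right) + b = b^{2} - b$)
$o{\left(s \right)} = 0$ ($o{\left(s \right)} = \frac{1}{9} \cdot 0 = 0$)
$x{\left(G,X \right)} = 0$ ($x{\left(G,X \right)} = 0^{2} = 0$)
$-36351 + o{\left(1 \right)} x{\left(23,H{\left(7 \right)} \right)} = -36351 + 0 \cdot 0 = -36351 + 0 = -36351$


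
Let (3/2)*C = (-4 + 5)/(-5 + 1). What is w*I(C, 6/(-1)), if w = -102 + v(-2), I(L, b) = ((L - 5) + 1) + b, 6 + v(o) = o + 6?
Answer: 3172/3 ≈ 1057.3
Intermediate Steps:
v(o) = o (v(o) = -6 + (o + 6) = -6 + (6 + o) = o)
C = -⅙ (C = 2*((-4 + 5)/(-5 + 1))/3 = 2*(1/(-4))/3 = 2*(1*(-¼))/3 = (⅔)*(-¼) = -⅙ ≈ -0.16667)
I(L, b) = -4 + L + b (I(L, b) = ((-5 + L) + 1) + b = (-4 + L) + b = -4 + L + b)
w = -104 (w = -102 - 2 = -104)
w*I(C, 6/(-1)) = -104*(-4 - ⅙ + 6/(-1)) = -104*(-4 - ⅙ + 6*(-1)) = -104*(-4 - ⅙ - 6) = -104*(-61/6) = 3172/3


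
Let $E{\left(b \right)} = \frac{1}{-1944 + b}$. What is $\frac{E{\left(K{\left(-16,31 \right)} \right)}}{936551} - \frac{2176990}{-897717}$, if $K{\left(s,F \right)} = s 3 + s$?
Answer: $\frac{4094035219374203}{1688241570166536} \approx 2.425$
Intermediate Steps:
$K{\left(s,F \right)} = 4 s$ ($K{\left(s,F \right)} = 3 s + s = 4 s$)
$\frac{E{\left(K{\left(-16,31 \right)} \right)}}{936551} - \frac{2176990}{-897717} = \frac{1}{\left(-1944 + 4 \left(-16\right)\right) 936551} - \frac{2176990}{-897717} = \frac{1}{-1944 - 64} \cdot \frac{1}{936551} - - \frac{2176990}{897717} = \frac{1}{-2008} \cdot \frac{1}{936551} + \frac{2176990}{897717} = \left(- \frac{1}{2008}\right) \frac{1}{936551} + \frac{2176990}{897717} = - \frac{1}{1880594408} + \frac{2176990}{897717} = \frac{4094035219374203}{1688241570166536}$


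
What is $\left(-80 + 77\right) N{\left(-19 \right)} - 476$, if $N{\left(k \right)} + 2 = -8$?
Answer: $-446$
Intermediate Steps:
$N{\left(k \right)} = -10$ ($N{\left(k \right)} = -2 - 8 = -10$)
$\left(-80 + 77\right) N{\left(-19 \right)} - 476 = \left(-80 + 77\right) \left(-10\right) - 476 = \left(-3\right) \left(-10\right) - 476 = 30 - 476 = -446$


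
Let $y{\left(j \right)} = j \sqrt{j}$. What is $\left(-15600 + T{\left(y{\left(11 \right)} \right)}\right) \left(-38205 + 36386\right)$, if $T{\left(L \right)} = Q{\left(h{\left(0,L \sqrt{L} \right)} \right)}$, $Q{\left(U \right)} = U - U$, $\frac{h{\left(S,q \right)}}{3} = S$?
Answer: $28376400$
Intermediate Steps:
$h{\left(S,q \right)} = 3 S$
$y{\left(j \right)} = j^{\frac{3}{2}}$
$Q{\left(U \right)} = 0$
$T{\left(L \right)} = 0$
$\left(-15600 + T{\left(y{\left(11 \right)} \right)}\right) \left(-38205 + 36386\right) = \left(-15600 + 0\right) \left(-38205 + 36386\right) = \left(-15600\right) \left(-1819\right) = 28376400$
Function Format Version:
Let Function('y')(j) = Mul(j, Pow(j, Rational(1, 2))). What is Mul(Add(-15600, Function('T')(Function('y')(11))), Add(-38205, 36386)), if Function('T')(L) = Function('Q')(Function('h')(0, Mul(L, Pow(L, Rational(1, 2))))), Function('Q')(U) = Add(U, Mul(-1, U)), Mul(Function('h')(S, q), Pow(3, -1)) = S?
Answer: 28376400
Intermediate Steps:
Function('h')(S, q) = Mul(3, S)
Function('y')(j) = Pow(j, Rational(3, 2))
Function('Q')(U) = 0
Function('T')(L) = 0
Mul(Add(-15600, Function('T')(Function('y')(11))), Add(-38205, 36386)) = Mul(Add(-15600, 0), Add(-38205, 36386)) = Mul(-15600, -1819) = 28376400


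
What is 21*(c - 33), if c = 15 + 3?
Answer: -315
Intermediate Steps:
c = 18
21*(c - 33) = 21*(18 - 33) = 21*(-15) = -315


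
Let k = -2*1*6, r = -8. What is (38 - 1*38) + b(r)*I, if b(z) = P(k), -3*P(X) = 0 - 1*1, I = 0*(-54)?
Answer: 0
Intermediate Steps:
I = 0
k = -12 (k = -2*6 = -12)
P(X) = ⅓ (P(X) = -(0 - 1*1)/3 = -(0 - 1)/3 = -⅓*(-1) = ⅓)
b(z) = ⅓
(38 - 1*38) + b(r)*I = (38 - 1*38) + (⅓)*0 = (38 - 38) + 0 = 0 + 0 = 0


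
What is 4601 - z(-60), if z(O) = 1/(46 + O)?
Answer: 64415/14 ≈ 4601.1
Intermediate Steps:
4601 - z(-60) = 4601 - 1/(46 - 60) = 4601 - 1/(-14) = 4601 - 1*(-1/14) = 4601 + 1/14 = 64415/14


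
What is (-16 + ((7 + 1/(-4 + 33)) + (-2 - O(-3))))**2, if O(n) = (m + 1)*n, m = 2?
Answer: 3249/841 ≈ 3.8633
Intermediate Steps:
O(n) = 3*n (O(n) = (2 + 1)*n = 3*n)
(-16 + ((7 + 1/(-4 + 33)) + (-2 - O(-3))))**2 = (-16 + ((7 + 1/(-4 + 33)) + (-2 - 3*(-3))))**2 = (-16 + ((7 + 1/29) + (-2 - 1*(-9))))**2 = (-16 + ((7 + 1/29) + (-2 + 9)))**2 = (-16 + (204/29 + 7))**2 = (-16 + 407/29)**2 = (-57/29)**2 = 3249/841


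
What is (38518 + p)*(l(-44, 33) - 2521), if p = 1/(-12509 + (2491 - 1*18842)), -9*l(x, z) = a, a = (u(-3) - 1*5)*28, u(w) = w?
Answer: -4994551249147/51948 ≈ -9.6145e+7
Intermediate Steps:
a = -224 (a = (-3 - 1*5)*28 = (-3 - 5)*28 = -8*28 = -224)
l(x, z) = 224/9 (l(x, z) = -⅑*(-224) = 224/9)
p = -1/28860 (p = 1/(-12509 + (2491 - 18842)) = 1/(-12509 - 16351) = 1/(-28860) = -1/28860 ≈ -3.4650e-5)
(38518 + p)*(l(-44, 33) - 2521) = (38518 - 1/28860)*(224/9 - 2521) = (1111629479/28860)*(-22465/9) = -4994551249147/51948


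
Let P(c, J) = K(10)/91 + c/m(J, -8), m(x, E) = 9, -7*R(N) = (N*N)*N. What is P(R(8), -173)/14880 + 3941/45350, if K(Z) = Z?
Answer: 340929253/3947626800 ≈ 0.086363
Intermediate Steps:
R(N) = -N³/7 (R(N) = -N*N*N/7 = -N²*N/7 = -N³/7)
P(c, J) = 10/91 + c/9
P(R(8), -173)/14880 + 3941/45350 = (10/91 + (-⅐*8³)/9)/14880 + 3941/45350 = (10/91 + (-⅐*512)/9)*(1/14880) + 3941*(1/45350) = (10/91 + (⅑)*(-512/7))*(1/14880) + 3941/45350 = (10/91 - 512/63)*(1/14880) + 3941/45350 = -938/117*1/14880 + 3941/45350 = -469/870480 + 3941/45350 = 340929253/3947626800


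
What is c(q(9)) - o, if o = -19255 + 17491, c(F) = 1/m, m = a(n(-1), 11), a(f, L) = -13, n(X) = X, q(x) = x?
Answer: 22931/13 ≈ 1763.9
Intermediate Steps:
m = -13
c(F) = -1/13 (c(F) = 1/(-13) = -1/13)
o = -1764
c(q(9)) - o = -1/13 - 1*(-1764) = -1/13 + 1764 = 22931/13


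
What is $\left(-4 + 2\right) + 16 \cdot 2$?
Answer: $30$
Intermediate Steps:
$\left(-4 + 2\right) + 16 \cdot 2 = -2 + 32 = 30$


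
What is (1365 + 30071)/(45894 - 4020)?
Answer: 15718/20937 ≈ 0.75073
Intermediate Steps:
(1365 + 30071)/(45894 - 4020) = 31436/41874 = 31436*(1/41874) = 15718/20937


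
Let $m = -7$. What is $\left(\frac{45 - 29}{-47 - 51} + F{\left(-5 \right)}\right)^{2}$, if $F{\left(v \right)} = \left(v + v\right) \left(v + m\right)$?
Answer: $\frac{34480384}{2401} \approx 14361.0$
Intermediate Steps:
$F{\left(v \right)} = 2 v \left(-7 + v\right)$ ($F{\left(v \right)} = \left(v + v\right) \left(v - 7\right) = 2 v \left(-7 + v\right)$)
$\left(\frac{45 - 29}{-47 - 51} + F{\left(-5 \right)}\right)^{2} = \left(\frac{45 - 29}{-47 - 51} + 2 \left(-5\right) \left(-7 - 5\right)\right)^{2} = \left(\frac{16}{-98} + 2 \left(-5\right) \left(-12\right)\right)^{2} = \left(16 \left(- \frac{1}{98}\right) + 120\right)^{2} = \left(- \frac{8}{49} + 120\right)^{2} = \left(\frac{5872}{49}\right)^{2} = \frac{34480384}{2401}$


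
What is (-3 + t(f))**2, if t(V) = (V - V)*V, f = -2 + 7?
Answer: 9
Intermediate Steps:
f = 5
t(V) = 0 (t(V) = 0*V = 0)
(-3 + t(f))**2 = (-3 + 0)**2 = (-3)**2 = 9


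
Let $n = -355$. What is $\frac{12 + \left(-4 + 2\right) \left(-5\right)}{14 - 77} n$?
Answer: $\frac{7810}{63} \approx 123.97$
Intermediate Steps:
$\frac{12 + \left(-4 + 2\right) \left(-5\right)}{14 - 77} n = \frac{12 + \left(-4 + 2\right) \left(-5\right)}{14 - 77} \left(-355\right) = \frac{12 - -10}{-63} \left(-355\right) = \left(12 + 10\right) \left(- \frac{1}{63}\right) \left(-355\right) = 22 \left(- \frac{1}{63}\right) \left(-355\right) = \left(- \frac{22}{63}\right) \left(-355\right) = \frac{7810}{63}$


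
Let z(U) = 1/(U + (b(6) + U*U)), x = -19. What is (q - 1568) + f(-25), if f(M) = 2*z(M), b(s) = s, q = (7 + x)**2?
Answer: -431471/303 ≈ -1424.0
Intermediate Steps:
q = 144 (q = (7 - 19)**2 = (-12)**2 = 144)
z(U) = 1/(6 + U + U**2) (z(U) = 1/(U + (6 + U*U)) = 1/(U + (6 + U**2)) = 1/(6 + U + U**2))
f(M) = 2/(6 + M + M**2)
(q - 1568) + f(-25) = (144 - 1568) + 2/(6 - 25 + (-25)**2) = -1424 + 2/(6 - 25 + 625) = -1424 + 2/606 = -1424 + 2*(1/606) = -1424 + 1/303 = -431471/303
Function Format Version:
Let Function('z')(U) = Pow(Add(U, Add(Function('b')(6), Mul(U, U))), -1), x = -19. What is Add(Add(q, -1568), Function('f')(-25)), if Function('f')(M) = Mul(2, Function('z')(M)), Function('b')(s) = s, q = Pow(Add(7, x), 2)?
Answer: Rational(-431471, 303) ≈ -1424.0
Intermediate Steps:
q = 144 (q = Pow(Add(7, -19), 2) = Pow(-12, 2) = 144)
Function('z')(U) = Pow(Add(6, U, Pow(U, 2)), -1) (Function('z')(U) = Pow(Add(U, Add(6, Mul(U, U))), -1) = Pow(Add(U, Add(6, Pow(U, 2))), -1) = Pow(Add(6, U, Pow(U, 2)), -1))
Function('f')(M) = Mul(2, Pow(Add(6, M, Pow(M, 2)), -1))
Add(Add(q, -1568), Function('f')(-25)) = Add(Add(144, -1568), Mul(2, Pow(Add(6, -25, Pow(-25, 2)), -1))) = Add(-1424, Mul(2, Pow(Add(6, -25, 625), -1))) = Add(-1424, Mul(2, Pow(606, -1))) = Add(-1424, Mul(2, Rational(1, 606))) = Add(-1424, Rational(1, 303)) = Rational(-431471, 303)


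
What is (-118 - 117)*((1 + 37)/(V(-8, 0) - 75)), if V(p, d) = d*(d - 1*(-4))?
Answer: 1786/15 ≈ 119.07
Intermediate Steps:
V(p, d) = d*(4 + d) (V(p, d) = d*(d + 4) = d*(4 + d))
(-118 - 117)*((1 + 37)/(V(-8, 0) - 75)) = (-118 - 117)*((1 + 37)/(0*(4 + 0) - 75)) = -8930/(0*4 - 75) = -8930/(0 - 75) = -8930/(-75) = -8930*(-1)/75 = -235*(-38/75) = 1786/15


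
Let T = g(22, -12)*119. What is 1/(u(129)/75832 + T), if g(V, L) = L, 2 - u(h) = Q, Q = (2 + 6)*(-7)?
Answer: -37916/54144019 ≈ -0.00070028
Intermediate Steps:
Q = -56 (Q = 8*(-7) = -56)
u(h) = 58 (u(h) = 2 - 1*(-56) = 2 + 56 = 58)
T = -1428 (T = -12*119 = -1428)
1/(u(129)/75832 + T) = 1/(58/75832 - 1428) = 1/(58*(1/75832) - 1428) = 1/(29/37916 - 1428) = 1/(-54144019/37916) = -37916/54144019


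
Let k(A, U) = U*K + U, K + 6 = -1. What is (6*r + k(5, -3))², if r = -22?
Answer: 12996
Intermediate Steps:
K = -7 (K = -6 - 1 = -7)
k(A, U) = -6*U (k(A, U) = U*(-7) + U = -7*U + U = -6*U)
(6*r + k(5, -3))² = (6*(-22) - 6*(-3))² = (-132 + 18)² = (-114)² = 12996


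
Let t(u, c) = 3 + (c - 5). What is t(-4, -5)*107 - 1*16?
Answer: -765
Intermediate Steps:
t(u, c) = -2 + c (t(u, c) = 3 + (-5 + c) = -2 + c)
t(-4, -5)*107 - 1*16 = (-2 - 5)*107 - 1*16 = -7*107 - 16 = -749 - 16 = -765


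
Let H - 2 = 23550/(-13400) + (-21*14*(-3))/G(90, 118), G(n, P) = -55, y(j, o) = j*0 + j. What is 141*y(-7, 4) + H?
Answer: -14781181/14740 ≈ -1002.8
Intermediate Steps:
y(j, o) = j (y(j, o) = 0 + j = j)
H = -232801/14740 (H = 2 + (23550/(-13400) + (-21*14*(-3))/(-55)) = 2 + (23550*(-1/13400) - 294*(-3)*(-1/55)) = 2 + (-471/268 + 882*(-1/55)) = 2 + (-471/268 - 882/55) = 2 - 262281/14740 = -232801/14740 ≈ -15.794)
141*y(-7, 4) + H = 141*(-7) - 232801/14740 = -987 - 232801/14740 = -14781181/14740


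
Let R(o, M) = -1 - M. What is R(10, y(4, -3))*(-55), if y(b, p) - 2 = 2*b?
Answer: 605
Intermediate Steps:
y(b, p) = 2 + 2*b
R(10, y(4, -3))*(-55) = (-1 - (2 + 2*4))*(-55) = (-1 - (2 + 8))*(-55) = (-1 - 1*10)*(-55) = (-1 - 10)*(-55) = -11*(-55) = 605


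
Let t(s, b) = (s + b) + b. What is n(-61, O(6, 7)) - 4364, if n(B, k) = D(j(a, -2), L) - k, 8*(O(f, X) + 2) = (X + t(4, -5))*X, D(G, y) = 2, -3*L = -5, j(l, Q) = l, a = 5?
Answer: -34887/8 ≈ -4360.9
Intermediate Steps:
L = 5/3 (L = -⅓*(-5) = 5/3 ≈ 1.6667)
t(s, b) = s + 2*b (t(s, b) = (b + s) + b = s + 2*b)
O(f, X) = -2 + X*(-6 + X)/8 (O(f, X) = -2 + ((X + (4 + 2*(-5)))*X)/8 = -2 + ((X + (4 - 10))*X)/8 = -2 + ((X - 6)*X)/8 = -2 + ((-6 + X)*X)/8 = -2 + (X*(-6 + X))/8 = -2 + X*(-6 + X)/8)
n(B, k) = 2 - k
n(-61, O(6, 7)) - 4364 = (2 - (-2 - ¾*7 + (⅛)*7²)) - 4364 = (2 - (-2 - 21/4 + (⅛)*49)) - 4364 = (2 - (-2 - 21/4 + 49/8)) - 4364 = (2 - 1*(-9/8)) - 4364 = (2 + 9/8) - 4364 = 25/8 - 4364 = -34887/8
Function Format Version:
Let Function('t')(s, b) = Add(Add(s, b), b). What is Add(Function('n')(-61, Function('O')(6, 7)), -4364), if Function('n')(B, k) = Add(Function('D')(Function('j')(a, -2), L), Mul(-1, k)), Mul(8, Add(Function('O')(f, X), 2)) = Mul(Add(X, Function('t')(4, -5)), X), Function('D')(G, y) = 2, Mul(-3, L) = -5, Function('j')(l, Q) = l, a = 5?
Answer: Rational(-34887, 8) ≈ -4360.9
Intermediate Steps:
L = Rational(5, 3) (L = Mul(Rational(-1, 3), -5) = Rational(5, 3) ≈ 1.6667)
Function('t')(s, b) = Add(s, Mul(2, b)) (Function('t')(s, b) = Add(Add(b, s), b) = Add(s, Mul(2, b)))
Function('O')(f, X) = Add(-2, Mul(Rational(1, 8), X, Add(-6, X))) (Function('O')(f, X) = Add(-2, Mul(Rational(1, 8), Mul(Add(X, Add(4, Mul(2, -5))), X))) = Add(-2, Mul(Rational(1, 8), Mul(Add(X, Add(4, -10)), X))) = Add(-2, Mul(Rational(1, 8), Mul(Add(X, -6), X))) = Add(-2, Mul(Rational(1, 8), Mul(Add(-6, X), X))) = Add(-2, Mul(Rational(1, 8), Mul(X, Add(-6, X)))) = Add(-2, Mul(Rational(1, 8), X, Add(-6, X))))
Function('n')(B, k) = Add(2, Mul(-1, k))
Add(Function('n')(-61, Function('O')(6, 7)), -4364) = Add(Add(2, Mul(-1, Add(-2, Mul(Rational(-3, 4), 7), Mul(Rational(1, 8), Pow(7, 2))))), -4364) = Add(Add(2, Mul(-1, Add(-2, Rational(-21, 4), Mul(Rational(1, 8), 49)))), -4364) = Add(Add(2, Mul(-1, Add(-2, Rational(-21, 4), Rational(49, 8)))), -4364) = Add(Add(2, Mul(-1, Rational(-9, 8))), -4364) = Add(Add(2, Rational(9, 8)), -4364) = Add(Rational(25, 8), -4364) = Rational(-34887, 8)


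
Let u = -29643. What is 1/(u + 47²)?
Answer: -1/27434 ≈ -3.6451e-5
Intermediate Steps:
1/(u + 47²) = 1/(-29643 + 47²) = 1/(-29643 + 2209) = 1/(-27434) = -1/27434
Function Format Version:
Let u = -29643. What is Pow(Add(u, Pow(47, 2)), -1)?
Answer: Rational(-1, 27434) ≈ -3.6451e-5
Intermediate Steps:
Pow(Add(u, Pow(47, 2)), -1) = Pow(Add(-29643, Pow(47, 2)), -1) = Pow(Add(-29643, 2209), -1) = Pow(-27434, -1) = Rational(-1, 27434)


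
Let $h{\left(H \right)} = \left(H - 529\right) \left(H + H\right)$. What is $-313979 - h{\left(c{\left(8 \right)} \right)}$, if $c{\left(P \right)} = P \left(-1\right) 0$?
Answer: $-313979$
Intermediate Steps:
$c{\left(P \right)} = 0$ ($c{\left(P \right)} = - P 0 = 0$)
$h{\left(H \right)} = 2 H \left(-529 + H\right)$ ($h{\left(H \right)} = \left(-529 + H\right) 2 H = 2 H \left(-529 + H\right)$)
$-313979 - h{\left(c{\left(8 \right)} \right)} = -313979 - 2 \cdot 0 \left(-529 + 0\right) = -313979 - 2 \cdot 0 \left(-529\right) = -313979 - 0 = -313979 + 0 = -313979$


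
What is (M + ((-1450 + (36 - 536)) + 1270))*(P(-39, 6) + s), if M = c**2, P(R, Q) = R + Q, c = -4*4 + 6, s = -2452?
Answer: 1441300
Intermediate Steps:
c = -10 (c = -16 + 6 = -10)
P(R, Q) = Q + R
M = 100 (M = (-10)**2 = 100)
(M + ((-1450 + (36 - 536)) + 1270))*(P(-39, 6) + s) = (100 + ((-1450 + (36 - 536)) + 1270))*((6 - 39) - 2452) = (100 + ((-1450 - 500) + 1270))*(-33 - 2452) = (100 + (-1950 + 1270))*(-2485) = (100 - 680)*(-2485) = -580*(-2485) = 1441300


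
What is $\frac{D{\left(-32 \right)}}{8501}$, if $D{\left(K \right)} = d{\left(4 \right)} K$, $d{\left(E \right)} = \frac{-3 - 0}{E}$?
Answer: $\frac{24}{8501} \approx 0.0028232$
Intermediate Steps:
$d{\left(E \right)} = - \frac{3}{E}$ ($d{\left(E \right)} = \frac{-3 + 0}{E} = - \frac{3}{E}$)
$D{\left(K \right)} = - \frac{3 K}{4}$ ($D{\left(K \right)} = - \frac{3}{4} K = \left(-3\right) \frac{1}{4} K = - \frac{3 K}{4}$)
$\frac{D{\left(-32 \right)}}{8501} = \frac{\left(- \frac{3}{4}\right) \left(-32\right)}{8501} = 24 \cdot \frac{1}{8501} = \frac{24}{8501}$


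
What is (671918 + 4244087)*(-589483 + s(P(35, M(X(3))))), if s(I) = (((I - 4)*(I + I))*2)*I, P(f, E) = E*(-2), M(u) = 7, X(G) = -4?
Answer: -2967276037975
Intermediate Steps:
P(f, E) = -2*E
s(I) = 4*I²*(-4 + I) (s(I) = (((-4 + I)*(2*I))*2)*I = ((2*I*(-4 + I))*2)*I = (4*I*(-4 + I))*I = 4*I²*(-4 + I))
(671918 + 4244087)*(-589483 + s(P(35, M(X(3))))) = (671918 + 4244087)*(-589483 + 4*(-2*7)²*(-4 - 2*7)) = 4916005*(-589483 + 4*(-14)²*(-4 - 14)) = 4916005*(-589483 + 4*196*(-18)) = 4916005*(-589483 - 14112) = 4916005*(-603595) = -2967276037975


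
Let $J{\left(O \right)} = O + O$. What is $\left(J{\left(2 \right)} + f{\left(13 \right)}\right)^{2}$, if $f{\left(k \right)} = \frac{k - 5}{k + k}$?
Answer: $\frac{3136}{169} \approx 18.556$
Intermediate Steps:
$f{\left(k \right)} = \frac{-5 + k}{2 k}$
$J{\left(O \right)} = 2 O$
$\left(J{\left(2 \right)} + f{\left(13 \right)}\right)^{2} = \left(2 \cdot 2 + \frac{-5 + 13}{2 \cdot 13}\right)^{2} = \left(4 + \frac{1}{2} \cdot \frac{1}{13} \cdot 8\right)^{2} = \left(4 + \frac{4}{13}\right)^{2} = \left(\frac{56}{13}\right)^{2} = \frac{3136}{169}$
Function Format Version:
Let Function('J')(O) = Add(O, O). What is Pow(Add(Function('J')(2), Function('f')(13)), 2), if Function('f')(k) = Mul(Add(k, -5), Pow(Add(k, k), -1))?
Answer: Rational(3136, 169) ≈ 18.556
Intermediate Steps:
Function('f')(k) = Mul(Rational(1, 2), Pow(k, -1), Add(-5, k)) (Function('f')(k) = Mul(Add(-5, k), Pow(Mul(2, k), -1)) = Mul(Add(-5, k), Mul(Rational(1, 2), Pow(k, -1))) = Mul(Rational(1, 2), Pow(k, -1), Add(-5, k)))
Function('J')(O) = Mul(2, O)
Pow(Add(Function('J')(2), Function('f')(13)), 2) = Pow(Add(Mul(2, 2), Mul(Rational(1, 2), Pow(13, -1), Add(-5, 13))), 2) = Pow(Add(4, Mul(Rational(1, 2), Rational(1, 13), 8)), 2) = Pow(Add(4, Rational(4, 13)), 2) = Pow(Rational(56, 13), 2) = Rational(3136, 169)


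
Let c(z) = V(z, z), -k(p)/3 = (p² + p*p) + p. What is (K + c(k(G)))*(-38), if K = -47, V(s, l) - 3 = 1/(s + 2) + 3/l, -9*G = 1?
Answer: 519004/427 ≈ 1215.5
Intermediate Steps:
G = -⅑ (G = -⅑*1 = -⅑ ≈ -0.11111)
k(p) = -6*p² - 3*p (k(p) = -3*((p² + p*p) + p) = -3*((p² + p²) + p) = -3*(2*p² + p) = -3*(p + 2*p²) = -6*p² - 3*p)
V(s, l) = 3 + 1/(2 + s) + 3/l (V(s, l) = 3 + (1/(s + 2) + 3/l) = 3 + (1/(2 + s) + 3/l) = 3 + 1/(2 + s) + 3/l)
c(z) = (6 + 3*z² + 10*z)/(z*(2 + z)) (c(z) = (6 + 3*z + 7*z + 3*z*z)/(z*(2 + z)) = (6 + 3*z + 7*z + 3*z²)/(z*(2 + z)) = (6 + 3*z² + 10*z)/(z*(2 + z)))
(K + c(k(G)))*(-38) = (-47 + (6 + 3*(-3*(-⅑)*(1 + 2*(-⅑)))² + 10*(-3*(-⅑)*(1 + 2*(-⅑))))/(((-3*(-⅑)*(1 + 2*(-⅑))))*(2 - 3*(-⅑)*(1 + 2*(-⅑)))))*(-38) = (-47 + (6 + 3*(-3*(-⅑)*(1 - 2/9))² + 10*(-3*(-⅑)*(1 - 2/9)))/(((-3*(-⅑)*(1 - 2/9)))*(2 - 3*(-⅑)*(1 - 2/9))))*(-38) = (-47 + (6 + 3*(-3*(-⅑)*7/9)² + 10*(-3*(-⅑)*7/9))/(((-3*(-⅑)*7/9))*(2 - 3*(-⅑)*7/9)))*(-38) = (-47 + (6 + 3*(7/27)² + 10*(7/27))/((7/27)*(2 + 7/27)))*(-38) = (-47 + 27*(6 + 3*(49/729) + 70/27)/(7*(61/27)))*(-38) = (-47 + (27/7)*(27/61)*(6 + 49/243 + 70/27))*(-38) = (-47 + (27/7)*(27/61)*(2137/243))*(-38) = (-47 + 6411/427)*(-38) = -13658/427*(-38) = 519004/427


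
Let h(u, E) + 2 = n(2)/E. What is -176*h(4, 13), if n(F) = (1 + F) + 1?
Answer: 3872/13 ≈ 297.85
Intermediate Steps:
n(F) = 2 + F
h(u, E) = -2 + 4/E (h(u, E) = -2 + (2 + 2)/E = -2 + 4/E)
-176*h(4, 13) = -176*(-2 + 4/13) = -176*(-22/13) = 3872/13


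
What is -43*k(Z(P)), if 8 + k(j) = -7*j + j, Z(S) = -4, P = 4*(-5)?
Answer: -688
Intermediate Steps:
P = -20
k(j) = -8 - 6*j (k(j) = -8 + (-7*j + j) = -8 - 6*j)
-43*k(Z(P)) = -43*(-8 - 6*(-4)) = -43*(-8 + 24) = -43*16 = -688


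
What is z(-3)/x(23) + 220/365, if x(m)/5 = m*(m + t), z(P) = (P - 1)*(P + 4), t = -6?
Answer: 85728/142715 ≈ 0.60069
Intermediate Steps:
z(P) = (-1 + P)*(4 + P)
x(m) = 5*m*(-6 + m) (x(m) = 5*(m*(m - 6)) = 5*(m*(-6 + m)) = 5*m*(-6 + m))
z(-3)/x(23) + 220/365 = (-4 + (-3)² + 3*(-3))/((5*23*(-6 + 23))) + 220/365 = (-4 + 9 - 9)/((5*23*17)) + 220*(1/365) = -4/1955 + 44/73 = 85728/142715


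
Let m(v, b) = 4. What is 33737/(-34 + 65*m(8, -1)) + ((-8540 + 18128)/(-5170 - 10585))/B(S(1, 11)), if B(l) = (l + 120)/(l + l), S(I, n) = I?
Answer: 64310364859/430836230 ≈ 149.27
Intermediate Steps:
B(l) = (120 + l)/(2*l) (B(l) = (120 + l)/((2*l)) = (120 + l)*(1/(2*l)) = (120 + l)/(2*l))
33737/(-34 + 65*m(8, -1)) + ((-8540 + 18128)/(-5170 - 10585))/B(S(1, 11)) = 33737/(-34 + 65*4) + ((-8540 + 18128)/(-5170 - 10585))/(((1/2)*(120 + 1)/1)) = 33737/(-34 + 260) + (9588/(-15755))/(((1/2)*1*121)) = 33737/226 + (9588*(-1/15755))/(121/2) = 33737*(1/226) - 9588/15755*2/121 = 33737/226 - 19176/1906355 = 64310364859/430836230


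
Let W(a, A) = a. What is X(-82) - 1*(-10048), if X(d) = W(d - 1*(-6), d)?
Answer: 9972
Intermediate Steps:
X(d) = 6 + d (X(d) = d - 1*(-6) = d + 6 = 6 + d)
X(-82) - 1*(-10048) = (6 - 82) - 1*(-10048) = -76 + 10048 = 9972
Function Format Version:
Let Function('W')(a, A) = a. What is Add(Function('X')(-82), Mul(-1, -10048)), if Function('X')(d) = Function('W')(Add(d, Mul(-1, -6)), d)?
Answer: 9972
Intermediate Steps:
Function('X')(d) = Add(6, d) (Function('X')(d) = Add(d, Mul(-1, -6)) = Add(d, 6) = Add(6, d))
Add(Function('X')(-82), Mul(-1, -10048)) = Add(Add(6, -82), Mul(-1, -10048)) = Add(-76, 10048) = 9972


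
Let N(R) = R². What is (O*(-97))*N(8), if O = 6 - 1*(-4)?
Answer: -62080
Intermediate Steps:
O = 10 (O = 6 + 4 = 10)
(O*(-97))*N(8) = (10*(-97))*8² = -970*64 = -62080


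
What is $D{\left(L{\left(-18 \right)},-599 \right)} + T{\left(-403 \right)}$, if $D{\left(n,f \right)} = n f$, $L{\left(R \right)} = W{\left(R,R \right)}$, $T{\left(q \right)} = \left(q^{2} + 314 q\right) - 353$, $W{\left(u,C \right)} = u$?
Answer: $46296$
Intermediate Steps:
$T{\left(q \right)} = -353 + q^{2} + 314 q$
$L{\left(R \right)} = R$
$D{\left(n,f \right)} = f n$
$D{\left(L{\left(-18 \right)},-599 \right)} + T{\left(-403 \right)} = \left(-599\right) \left(-18\right) + \left(-353 + \left(-403\right)^{2} + 314 \left(-403\right)\right) = 10782 - -35514 = 10782 + 35514 = 46296$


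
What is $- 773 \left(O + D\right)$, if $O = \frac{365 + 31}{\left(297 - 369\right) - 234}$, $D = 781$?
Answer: $- \frac{10246115}{17} \approx -6.0271 \cdot 10^{5}$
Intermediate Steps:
$O = - \frac{22}{17}$ ($O = \frac{396}{-72 - 234} = \frac{396}{-306} = 396 \left(- \frac{1}{306}\right) = - \frac{22}{17} \approx -1.2941$)
$- 773 \left(O + D\right) = - 773 \left(- \frac{22}{17} + 781\right) = \left(-773\right) \frac{13255}{17} = - \frac{10246115}{17}$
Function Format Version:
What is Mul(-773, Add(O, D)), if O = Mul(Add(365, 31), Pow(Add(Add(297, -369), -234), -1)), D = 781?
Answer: Rational(-10246115, 17) ≈ -6.0271e+5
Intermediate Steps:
O = Rational(-22, 17) (O = Mul(396, Pow(Add(-72, -234), -1)) = Mul(396, Pow(-306, -1)) = Mul(396, Rational(-1, 306)) = Rational(-22, 17) ≈ -1.2941)
Mul(-773, Add(O, D)) = Mul(-773, Add(Rational(-22, 17), 781)) = Mul(-773, Rational(13255, 17)) = Rational(-10246115, 17)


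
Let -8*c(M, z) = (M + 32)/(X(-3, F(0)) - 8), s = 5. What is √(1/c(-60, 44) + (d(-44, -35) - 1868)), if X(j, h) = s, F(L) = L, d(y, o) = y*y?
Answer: √3290/7 ≈ 8.1941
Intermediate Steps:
d(y, o) = y²
X(j, h) = 5
c(M, z) = 4/3 + M/24 (c(M, z) = -(M + 32)/(8*(5 - 8)) = -(32 + M)/(8*(-3)) = -(32 + M)*(-1)/(8*3) = -(-32/3 - M/3)/8 = 4/3 + M/24)
√(1/c(-60, 44) + (d(-44, -35) - 1868)) = √(1/(4/3 + (1/24)*(-60)) + ((-44)² - 1868)) = √(1/(4/3 - 5/2) + (1936 - 1868)) = √(1/(-7/6) + 68) = √(-6/7 + 68) = √(470/7) = √3290/7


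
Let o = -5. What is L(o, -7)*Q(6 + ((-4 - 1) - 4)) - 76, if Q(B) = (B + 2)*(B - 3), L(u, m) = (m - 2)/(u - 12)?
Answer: -1238/17 ≈ -72.823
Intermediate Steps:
L(u, m) = (-2 + m)/(-12 + u)
Q(B) = (-3 + B)*(2 + B) (Q(B) = (2 + B)*(-3 + B) = (-3 + B)*(2 + B))
L(o, -7)*Q(6 + ((-4 - 1) - 4)) - 76 = ((-2 - 7)/(-12 - 5))*(-6 + (6 + ((-4 - 1) - 4))² - (6 + ((-4 - 1) - 4))) - 76 = (-9/(-17))*(-6 + (6 + (-5 - 4))² - (6 + (-5 - 4))) - 76 = (-1/17*(-9))*(-6 + (6 - 9)² - (6 - 9)) - 76 = 9*(-6 + (-3)² - 1*(-3))/17 - 76 = 9*(-6 + 9 + 3)/17 - 76 = (9/17)*6 - 76 = 54/17 - 76 = -1238/17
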